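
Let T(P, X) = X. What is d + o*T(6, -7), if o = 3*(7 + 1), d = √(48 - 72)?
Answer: -168 + 2*I*√6 ≈ -168.0 + 4.899*I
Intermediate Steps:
d = 2*I*√6 (d = √(-24) = 2*I*√6 ≈ 4.899*I)
o = 24 (o = 3*8 = 24)
d + o*T(6, -7) = 2*I*√6 + 24*(-7) = 2*I*√6 - 168 = -168 + 2*I*√6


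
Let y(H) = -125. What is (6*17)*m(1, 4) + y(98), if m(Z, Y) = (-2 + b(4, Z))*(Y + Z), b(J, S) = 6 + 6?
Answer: 4975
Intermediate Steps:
b(J, S) = 12
m(Z, Y) = 10*Y + 10*Z (m(Z, Y) = (-2 + 12)*(Y + Z) = 10*(Y + Z) = 10*Y + 10*Z)
(6*17)*m(1, 4) + y(98) = (6*17)*(10*4 + 10*1) - 125 = 102*(40 + 10) - 125 = 102*50 - 125 = 5100 - 125 = 4975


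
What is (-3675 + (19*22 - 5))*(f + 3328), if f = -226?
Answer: -10118724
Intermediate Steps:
(-3675 + (19*22 - 5))*(f + 3328) = (-3675 + (19*22 - 5))*(-226 + 3328) = (-3675 + (418 - 5))*3102 = (-3675 + 413)*3102 = -3262*3102 = -10118724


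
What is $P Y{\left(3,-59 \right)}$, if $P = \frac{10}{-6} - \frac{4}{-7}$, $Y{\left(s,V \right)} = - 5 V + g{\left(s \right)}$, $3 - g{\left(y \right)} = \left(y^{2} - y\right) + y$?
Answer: $- \frac{6647}{21} \approx -316.52$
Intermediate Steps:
$g{\left(y \right)} = 3 - y^{2}$ ($g{\left(y \right)} = 3 - \left(\left(y^{2} - y\right) + y\right) = 3 - y^{2}$)
$Y{\left(s,V \right)} = 3 - s^{2} - 5 V$ ($Y{\left(s,V \right)} = - 5 V - \left(-3 + s^{2}\right) = 3 - s^{2} - 5 V$)
$P = - \frac{23}{21}$ ($P = 10 \left(- \frac{1}{6}\right) - - \frac{4}{7} = - \frac{5}{3} + \frac{4}{7} = - \frac{23}{21} \approx -1.0952$)
$P Y{\left(3,-59 \right)} = - \frac{23 \left(3 - 3^{2} - -295\right)}{21} = - \frac{23 \left(3 - 9 + 295\right)}{21} = \left(- \frac{23}{21}\right) 289 = - \frac{6647}{21}$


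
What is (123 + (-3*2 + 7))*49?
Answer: 6076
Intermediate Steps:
(123 + (-3*2 + 7))*49 = (123 + (-6 + 7))*49 = (123 + 1)*49 = 124*49 = 6076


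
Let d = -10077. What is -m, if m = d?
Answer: 10077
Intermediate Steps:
m = -10077
-m = -1*(-10077) = 10077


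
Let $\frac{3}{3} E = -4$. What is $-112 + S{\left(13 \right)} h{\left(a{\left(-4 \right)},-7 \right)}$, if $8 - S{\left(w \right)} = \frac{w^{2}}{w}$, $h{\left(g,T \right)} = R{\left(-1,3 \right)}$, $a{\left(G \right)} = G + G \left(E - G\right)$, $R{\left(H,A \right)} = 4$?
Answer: $-132$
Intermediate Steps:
$E = -4$
$a{\left(G \right)} = G + G \left(-4 - G\right)$
$h{\left(g,T \right)} = 4$
$S{\left(w \right)} = 8 - w$ ($S{\left(w \right)} = 8 - \frac{w^{2}}{w} = 8 - w$)
$-112 + S{\left(13 \right)} h{\left(a{\left(-4 \right)},-7 \right)} = -112 + \left(8 - 13\right) 4 = -112 - 20 = -132$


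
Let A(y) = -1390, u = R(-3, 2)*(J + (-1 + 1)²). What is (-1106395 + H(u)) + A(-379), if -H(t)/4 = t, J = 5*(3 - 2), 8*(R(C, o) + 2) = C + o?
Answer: -2215485/2 ≈ -1.1077e+6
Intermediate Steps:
R(C, o) = -2 + C/8 + o/8 (R(C, o) = -2 + (C + o)/8 = -2 + (C/8 + o/8) = -2 + C/8 + o/8)
J = 5 (J = 5*1 = 5)
u = -85/8 (u = (-2 + (⅛)*(-3) + (⅛)*2)*(5 + (-1 + 1)²) = (-2 - 3/8 + ¼)*(5 + 0²) = -17*(5 + 0)/8 = -17/8*5 = -85/8 ≈ -10.625)
H(t) = -4*t
(-1106395 + H(u)) + A(-379) = (-1106395 - 4*(-85/8)) - 1390 = (-1106395 + 85/2) - 1390 = -2212705/2 - 1390 = -2215485/2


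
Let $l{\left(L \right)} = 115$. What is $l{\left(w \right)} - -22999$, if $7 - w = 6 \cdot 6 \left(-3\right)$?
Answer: $23114$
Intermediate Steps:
$w = 115$ ($w = 7 - 6 \cdot 6 \left(-3\right) = 7 - 36 \left(-3\right) = 7 - -108 = 7 + 108 = 115$)
$l{\left(w \right)} - -22999 = 115 - -22999 = 115 + 22999 = 23114$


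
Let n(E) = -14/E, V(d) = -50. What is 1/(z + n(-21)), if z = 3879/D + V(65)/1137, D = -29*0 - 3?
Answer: -379/489811 ≈ -0.00077377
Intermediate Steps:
D = -3 (D = 0 - 3 = -3)
z = -1470191/1137 (z = 3879/(-3) - 50/1137 = 3879*(-⅓) - 50*1/1137 = -1293 - 50/1137 = -1470191/1137 ≈ -1293.0)
1/(z + n(-21)) = 1/(-1470191/1137 - 14/(-21)) = 1/(-1470191/1137 - 14*(-1/21)) = 1/(-1470191/1137 + ⅔) = 1/(-489811/379) = -379/489811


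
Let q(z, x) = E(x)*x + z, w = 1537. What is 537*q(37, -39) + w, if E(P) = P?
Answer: 838183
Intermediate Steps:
q(z, x) = z + x**2 (q(z, x) = x*x + z = x**2 + z = z + x**2)
537*q(37, -39) + w = 537*(37 + (-39)**2) + 1537 = 537*(37 + 1521) + 1537 = 537*1558 + 1537 = 836646 + 1537 = 838183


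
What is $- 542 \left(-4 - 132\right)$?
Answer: $73712$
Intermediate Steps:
$- 542 \left(-4 - 132\right) = \left(-542\right) \left(-136\right) = 73712$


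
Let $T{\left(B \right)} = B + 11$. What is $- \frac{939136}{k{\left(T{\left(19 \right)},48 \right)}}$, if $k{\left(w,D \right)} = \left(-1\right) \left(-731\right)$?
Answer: $- \frac{939136}{731} \approx -1284.7$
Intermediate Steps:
$T{\left(B \right)} = 11 + B$
$k{\left(w,D \right)} = 731$
$- \frac{939136}{k{\left(T{\left(19 \right)},48 \right)}} = - \frac{939136}{731}$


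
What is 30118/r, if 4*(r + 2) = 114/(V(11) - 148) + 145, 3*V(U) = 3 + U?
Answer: 6475370/7321 ≈ 884.49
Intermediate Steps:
V(U) = 1 + U/3 (V(U) = (3 + U)/3 = 1 + U/3)
r = 7321/215 (r = -2 + (114/((1 + (⅓)*11) - 148) + 145)/4 = -2 + (114/((1 + 11/3) - 148) + 145)/4 = -2 + (114/(14/3 - 148) + 145)/4 = -2 + (114/(-430/3) + 145)/4 = -2 + (114*(-3/430) + 145)/4 = -2 + (-171/215 + 145)/4 = -2 + (¼)*(31004/215) = -2 + 7751/215 = 7321/215 ≈ 34.051)
30118/r = 30118/(7321/215) = 30118*(215/7321) = 6475370/7321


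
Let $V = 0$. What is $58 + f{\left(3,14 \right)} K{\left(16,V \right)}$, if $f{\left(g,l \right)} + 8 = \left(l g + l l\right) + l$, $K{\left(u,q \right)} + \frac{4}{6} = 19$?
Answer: $\frac{13594}{3} \approx 4531.3$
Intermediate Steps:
$K{\left(u,q \right)} = \frac{55}{3}$ ($K{\left(u,q \right)} = - \frac{2}{3} + 19 = \frac{55}{3}$)
$f{\left(g,l \right)} = -8 + l + l^{2} + g l$ ($f{\left(g,l \right)} = -8 + \left(\left(l g + l l\right) + l\right) = -8 + \left(\left(g l + l^{2}\right) + l\right) = -8 + \left(\left(l^{2} + g l\right) + l\right) = -8 + \left(l + l^{2} + g l\right) = -8 + l + l^{2} + g l$)
$58 + f{\left(3,14 \right)} K{\left(16,V \right)} = 58 + \left(-8 + 14 + 14^{2} + 3 \cdot 14\right) \frac{55}{3} = 58 + \left(-8 + 14 + 196 + 42\right) \frac{55}{3} = 58 + 244 \cdot \frac{55}{3} = 58 + \frac{13420}{3} = \frac{13594}{3}$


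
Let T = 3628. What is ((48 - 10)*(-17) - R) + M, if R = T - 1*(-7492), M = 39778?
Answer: 28012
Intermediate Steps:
R = 11120 (R = 3628 - 1*(-7492) = 3628 + 7492 = 11120)
((48 - 10)*(-17) - R) + M = ((48 - 10)*(-17) - 1*11120) + 39778 = (38*(-17) - 11120) + 39778 = (-646 - 11120) + 39778 = -11766 + 39778 = 28012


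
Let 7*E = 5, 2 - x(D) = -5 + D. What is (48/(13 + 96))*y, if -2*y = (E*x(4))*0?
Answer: 0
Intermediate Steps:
x(D) = 7 - D (x(D) = 2 - (-5 + D) = 2 + (5 - D) = 7 - D)
E = 5/7 (E = (⅐)*5 = 5/7 ≈ 0.71429)
y = 0 (y = -5*(7 - 1*4)/7*0/2 = -5*(7 - 4)/7*0/2 = -(5/7)*3*0/2 = -15*0/14 = -½*0 = 0)
(48/(13 + 96))*y = (48/(13 + 96))*0 = (48/109)*0 = 0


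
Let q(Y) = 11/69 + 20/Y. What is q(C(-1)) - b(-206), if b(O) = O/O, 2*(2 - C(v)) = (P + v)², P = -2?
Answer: -610/69 ≈ -8.8406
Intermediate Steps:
C(v) = 2 - (-2 + v)²/2
b(O) = 1
q(Y) = 11/69 + 20/Y (q(Y) = 11*(1/69) + 20/Y = 11/69 + 20/Y)
q(C(-1)) - b(-206) = (11/69 + 20/(((½)*(-1)*(4 - 1*(-1))))) - 1*1 = (11/69 + 20/(((½)*(-1)*(4 + 1)))) - 1 = (11/69 + 20/(((½)*(-1)*5))) - 1 = (11/69 + 20/(-5/2)) - 1 = (11/69 + 20*(-⅖)) - 1 = (11/69 - 8) - 1 = -541/69 - 1 = -610/69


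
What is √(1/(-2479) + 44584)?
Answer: 3*√30443148785/2479 ≈ 211.15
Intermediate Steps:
√(1/(-2479) + 44584) = √(-1/2479 + 44584) = √(110523735/2479) = 3*√30443148785/2479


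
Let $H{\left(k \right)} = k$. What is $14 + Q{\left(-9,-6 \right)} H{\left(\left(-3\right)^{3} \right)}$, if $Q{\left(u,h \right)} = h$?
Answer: $176$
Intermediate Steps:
$14 + Q{\left(-9,-6 \right)} H{\left(\left(-3\right)^{3} \right)} = 14 - 6 \left(-3\right)^{3} = 14 - -162 = 14 + 162 = 176$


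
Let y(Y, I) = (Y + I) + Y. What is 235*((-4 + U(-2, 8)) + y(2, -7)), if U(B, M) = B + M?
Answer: -235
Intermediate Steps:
y(Y, I) = I + 2*Y (y(Y, I) = (I + Y) + Y = I + 2*Y)
235*((-4 + U(-2, 8)) + y(2, -7)) = 235*((-4 + (-2 + 8)) + (-7 + 2*2)) = 235*((-4 + 6) + (-7 + 4)) = 235*(2 - 3) = 235*(-1) = -235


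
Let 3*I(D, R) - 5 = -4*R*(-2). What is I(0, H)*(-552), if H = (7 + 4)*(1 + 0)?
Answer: -17112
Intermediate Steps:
H = 11 (H = 11*1 = 11)
I(D, R) = 5/3 + 8*R/3 (I(D, R) = 5/3 + (-4*R*(-2))/3 = 5/3 + (8*R)/3 = 5/3 + 8*R/3)
I(0, H)*(-552) = (5/3 + (8/3)*11)*(-552) = (5/3 + 88/3)*(-552) = 31*(-552) = -17112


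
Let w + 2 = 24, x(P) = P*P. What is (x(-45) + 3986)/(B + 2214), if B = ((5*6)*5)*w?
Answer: 6011/5514 ≈ 1.0901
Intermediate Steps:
x(P) = P²
w = 22 (w = -2 + 24 = 22)
B = 3300 (B = ((5*6)*5)*22 = (30*5)*22 = 150*22 = 3300)
(x(-45) + 3986)/(B + 2214) = ((-45)² + 3986)/(3300 + 2214) = (2025 + 3986)/5514 = 6011*(1/5514) = 6011/5514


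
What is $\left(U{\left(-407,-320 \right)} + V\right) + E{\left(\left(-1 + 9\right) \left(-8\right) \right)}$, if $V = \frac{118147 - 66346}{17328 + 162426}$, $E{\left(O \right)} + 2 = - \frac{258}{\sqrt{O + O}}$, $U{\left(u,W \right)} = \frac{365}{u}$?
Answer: $- \frac{63615653}{24386626} + \frac{129 i \sqrt{2}}{8} \approx -2.6086 + 22.804 i$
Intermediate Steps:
$E{\left(O \right)} = -2 - \frac{129 \sqrt{2}}{\sqrt{O}}$ ($E{\left(O \right)} = -2 - \frac{258}{\sqrt{O + O}} = -2 - \frac{258}{\sqrt{2 O}} = -2 - \frac{258}{\sqrt{2} \sqrt{O}} = -2 - 258 \frac{\sqrt{2}}{2 \sqrt{O}} = -2 - \frac{129 \sqrt{2}}{\sqrt{O}}$)
$V = \frac{17267}{59918}$ ($V = \frac{51801}{179754} = 51801 \cdot \frac{1}{179754} = \frac{17267}{59918} \approx 0.28818$)
$\left(U{\left(-407,-320 \right)} + V\right) + E{\left(\left(-1 + 9\right) \left(-8\right) \right)} = \left(\frac{365}{-407} + \frac{17267}{59918}\right) - \left(2 + \frac{129 \sqrt{2}}{2 i \sqrt{2} \sqrt{-1 + 9}}\right) = \left(365 \left(- \frac{1}{407}\right) + \frac{17267}{59918}\right) - \left(2 + \frac{129 \sqrt{2}}{8 i}\right) = \left(- \frac{365}{407} + \frac{17267}{59918}\right) - \left(2 + \frac{129 \sqrt{2}}{8 i}\right) = - \frac{14842401}{24386626} - \left(2 + 129 \sqrt{2} \left(- \frac{i}{8}\right)\right) = - \frac{14842401}{24386626} - \left(2 - \frac{129 i \sqrt{2}}{8}\right) = - \frac{63615653}{24386626} + \frac{129 i \sqrt{2}}{8}$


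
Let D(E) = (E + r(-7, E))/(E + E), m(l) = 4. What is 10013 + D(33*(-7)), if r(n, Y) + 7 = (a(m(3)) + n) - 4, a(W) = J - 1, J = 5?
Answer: 660893/66 ≈ 10014.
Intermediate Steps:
a(W) = 4 (a(W) = 5 - 1 = 4)
r(n, Y) = -7 + n (r(n, Y) = -7 + ((4 + n) - 4) = -7 + n)
D(E) = (-14 + E)/(2*E) (D(E) = (E + (-7 - 7))/(E + E) = (E - 14)/((2*E)) = (-14 + E)*(1/(2*E)) = (-14 + E)/(2*E))
10013 + D(33*(-7)) = 10013 + (-14 + 33*(-7))/(2*((33*(-7)))) = 10013 + (½)*(-14 - 231)/(-231) = 10013 + (½)*(-1/231)*(-245) = 10013 + 35/66 = 660893/66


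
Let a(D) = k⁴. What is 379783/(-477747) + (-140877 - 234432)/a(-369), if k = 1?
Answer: -179303128606/477747 ≈ -3.7531e+5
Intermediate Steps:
a(D) = 1 (a(D) = 1⁴ = 1)
379783/(-477747) + (-140877 - 234432)/a(-369) = 379783/(-477747) + (-140877 - 234432)/1 = 379783*(-1/477747) - 375309*1 = -379783/477747 - 375309 = -179303128606/477747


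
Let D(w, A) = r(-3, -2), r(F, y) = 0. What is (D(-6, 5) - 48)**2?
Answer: 2304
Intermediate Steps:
D(w, A) = 0
(D(-6, 5) - 48)**2 = (0 - 48)**2 = (-48)**2 = 2304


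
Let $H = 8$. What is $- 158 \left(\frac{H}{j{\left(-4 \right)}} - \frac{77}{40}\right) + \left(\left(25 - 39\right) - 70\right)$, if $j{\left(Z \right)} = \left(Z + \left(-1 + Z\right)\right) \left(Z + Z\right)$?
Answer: $\frac{36467}{180} \approx 202.59$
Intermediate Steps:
$j{\left(Z \right)} = 2 Z \left(-1 + 2 Z\right)$ ($j{\left(Z \right)} = \left(-1 + 2 Z\right) 2 Z = 2 Z \left(-1 + 2 Z\right)$)
$- 158 \left(\frac{H}{j{\left(-4 \right)}} - \frac{77}{40}\right) + \left(\left(25 - 39\right) - 70\right) = - 158 \left(\frac{8}{2 \left(-4\right) \left(-1 + 2 \left(-4\right)\right)} - \frac{77}{40}\right) + \left(\left(25 - 39\right) - 70\right) = - 158 \left(\frac{8}{2 \left(-4\right) \left(-1 - 8\right)} - \frac{77}{40}\right) - 84 = - 158 \left(\frac{8}{2 \left(-4\right) \left(-9\right)} - \frac{77}{40}\right) - 84 = - 158 \left(\frac{8}{72} - \frac{77}{40}\right) - 84 = - 158 \left(8 \cdot \frac{1}{72} - \frac{77}{40}\right) - 84 = - 158 \left(\frac{1}{9} - \frac{77}{40}\right) - 84 = \left(-158\right) \left(- \frac{653}{360}\right) - 84 = \frac{51587}{180} - 84 = \frac{36467}{180}$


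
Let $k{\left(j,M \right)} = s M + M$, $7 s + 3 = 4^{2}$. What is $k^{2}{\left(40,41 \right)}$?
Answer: $\frac{672400}{49} \approx 13722.0$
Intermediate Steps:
$s = \frac{13}{7}$ ($s = - \frac{3}{7} + \frac{4^{2}}{7} = - \frac{3}{7} + \frac{1}{7} \cdot 16 = - \frac{3}{7} + \frac{16}{7} = \frac{13}{7} \approx 1.8571$)
$k{\left(j,M \right)} = \frac{20 M}{7}$ ($k{\left(j,M \right)} = \frac{13 M}{7} + M = \frac{20 M}{7}$)
$k^{2}{\left(40,41 \right)} = \left(\frac{20}{7} \cdot 41\right)^{2} = \left(\frac{820}{7}\right)^{2} = \frac{672400}{49}$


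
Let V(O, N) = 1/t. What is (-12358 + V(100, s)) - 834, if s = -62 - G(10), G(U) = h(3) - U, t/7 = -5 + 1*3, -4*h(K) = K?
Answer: -184689/14 ≈ -13192.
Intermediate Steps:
h(K) = -K/4
t = -14 (t = 7*(-5 + 1*3) = 7*(-5 + 3) = 7*(-2) = -14)
G(U) = -¾ - U (G(U) = -¼*3 - U = -¾ - U)
s = -205/4 (s = -62 - (-¾ - 1*10) = -62 - (-¾ - 10) = -62 - 1*(-43/4) = -62 + 43/4 = -205/4 ≈ -51.250)
V(O, N) = -1/14 (V(O, N) = 1/(-14) = -1/14)
(-12358 + V(100, s)) - 834 = (-12358 - 1/14) - 834 = -173013/14 - 834 = -184689/14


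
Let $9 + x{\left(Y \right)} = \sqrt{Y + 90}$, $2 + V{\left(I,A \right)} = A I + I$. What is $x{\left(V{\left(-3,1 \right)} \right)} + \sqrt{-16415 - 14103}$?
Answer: $-9 + \sqrt{82} + i \sqrt{30518} \approx 0.055385 + 174.69 i$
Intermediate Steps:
$V{\left(I,A \right)} = -2 + I + A I$ ($V{\left(I,A \right)} = -2 + \left(A I + I\right) = -2 + \left(I + A I\right) = -2 + I + A I$)
$x{\left(Y \right)} = -9 + \sqrt{90 + Y}$ ($x{\left(Y \right)} = -9 + \sqrt{Y + 90} = -9 + \sqrt{90 + Y}$)
$x{\left(V{\left(-3,1 \right)} \right)} + \sqrt{-16415 - 14103} = \left(-9 + \sqrt{90 - 8}\right) + \sqrt{-16415 - 14103} = \left(-9 + \sqrt{90 - 8}\right) + \sqrt{-30518} = \left(-9 + \sqrt{90 - 8}\right) + i \sqrt{30518} = \left(-9 + \sqrt{82}\right) + i \sqrt{30518} = -9 + \sqrt{82} + i \sqrt{30518}$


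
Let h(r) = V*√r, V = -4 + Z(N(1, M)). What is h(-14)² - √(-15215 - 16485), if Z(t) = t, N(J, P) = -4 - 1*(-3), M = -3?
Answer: -350 - 10*I*√317 ≈ -350.0 - 178.04*I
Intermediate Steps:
N(J, P) = -1 (N(J, P) = -4 + 3 = -1)
V = -5 (V = -4 - 1 = -5)
h(r) = -5*√r
h(-14)² - √(-15215 - 16485) = (-5*I*√14)² - √(-15215 - 16485) = (-5*I*√14)² - √(-31700) = (-5*I*√14)² - 10*I*√317 = -350 - 10*I*√317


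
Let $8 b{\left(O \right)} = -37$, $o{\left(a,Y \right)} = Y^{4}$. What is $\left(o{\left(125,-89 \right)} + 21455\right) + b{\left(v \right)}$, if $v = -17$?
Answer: $\frac{502109531}{8} \approx 6.2764 \cdot 10^{7}$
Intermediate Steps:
$b{\left(O \right)} = - \frac{37}{8}$ ($b{\left(O \right)} = \frac{1}{8} \left(-37\right) = - \frac{37}{8}$)
$\left(o{\left(125,-89 \right)} + 21455\right) + b{\left(v \right)} = \left(\left(-89\right)^{4} + 21455\right) - \frac{37}{8} = \left(62742241 + 21455\right) - \frac{37}{8} = 62763696 - \frac{37}{8} = \frac{502109531}{8}$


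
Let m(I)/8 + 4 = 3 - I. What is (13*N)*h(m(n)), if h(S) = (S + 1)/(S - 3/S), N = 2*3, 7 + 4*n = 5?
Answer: 72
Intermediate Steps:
n = -1/2 (n = -7/4 + (1/4)*5 = -7/4 + 5/4 = -1/2 ≈ -0.50000)
m(I) = -8 - 8*I (m(I) = -32 + 8*(3 - I) = -32 + (24 - 8*I) = -8 - 8*I)
N = 6
h(S) = (1 + S)/(S - 3/S)
(13*N)*h(m(n)) = (13*6)*((-8 - 8*(-1/2))*(1 + (-8 - 8*(-1/2)))/(-3 + (-8 - 8*(-1/2))**2)) = 78*((-8 + 4)*(1 + (-8 + 4))/(-3 + (-8 + 4)**2)) = 78*(-4*(1 - 4)/(-3 + (-4)**2)) = 78*(-4*(-3)/(-3 + 16)) = 78*(-4*(-3)/13) = 78*(-4*1/13*(-3)) = 78*(12/13) = 72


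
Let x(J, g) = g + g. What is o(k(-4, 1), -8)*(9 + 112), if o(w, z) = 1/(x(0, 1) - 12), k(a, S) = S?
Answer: -121/10 ≈ -12.100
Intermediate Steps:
x(J, g) = 2*g
o(w, z) = -⅒ (o(w, z) = 1/(2*1 - 12) = 1/(2 - 12) = 1/(-10) = -⅒)
o(k(-4, 1), -8)*(9 + 112) = -(9 + 112)/10 = -⅒*121 = -121/10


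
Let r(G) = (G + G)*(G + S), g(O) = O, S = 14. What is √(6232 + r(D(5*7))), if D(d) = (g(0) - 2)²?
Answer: 2*√1594 ≈ 79.850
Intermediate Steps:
D(d) = 4 (D(d) = (0 - 2)² = (-2)² = 4)
r(G) = 2*G*(14 + G) (r(G) = (G + G)*(G + 14) = (2*G)*(14 + G) = 2*G*(14 + G))
√(6232 + r(D(5*7))) = √(6232 + 2*4*(14 + 4)) = √(6232 + 2*4*18) = √(6232 + 144) = √6376 = 2*√1594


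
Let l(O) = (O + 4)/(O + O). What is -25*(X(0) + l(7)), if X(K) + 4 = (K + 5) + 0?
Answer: -625/14 ≈ -44.643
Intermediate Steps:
X(K) = 1 + K (X(K) = -4 + ((K + 5) + 0) = -4 + ((5 + K) + 0) = -4 + (5 + K) = 1 + K)
l(O) = (4 + O)/(2*O) (l(O) = (4 + O)/((2*O)) = (4 + O)*(1/(2*O)) = (4 + O)/(2*O))
-25*(X(0) + l(7)) = -25*((1 + 0) + (½)*(4 + 7)/7) = -25*(1 + (½)*(⅐)*11) = -25*(1 + 11/14) = -25*25/14 = -625/14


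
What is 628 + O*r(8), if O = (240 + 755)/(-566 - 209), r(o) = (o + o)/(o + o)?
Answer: 97141/155 ≈ 626.72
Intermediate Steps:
r(o) = 1 (r(o) = (2*o)/((2*o)) = (2*o)*(1/(2*o)) = 1)
O = -199/155 (O = 995/(-775) = 995*(-1/775) = -199/155 ≈ -1.2839)
628 + O*r(8) = 628 - 199/155*1 = 628 - 199/155 = 97141/155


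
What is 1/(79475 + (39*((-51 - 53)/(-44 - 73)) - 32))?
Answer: 3/238433 ≈ 1.2582e-5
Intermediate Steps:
1/(79475 + (39*((-51 - 53)/(-44 - 73)) - 32)) = 1/(79475 + (39*(-104/(-117)) - 32)) = 1/(79475 + (39*(-104*(-1/117)) - 32)) = 1/(79475 + (39*(8/9) - 32)) = 1/(79475 + (104/3 - 32)) = 1/(79475 + 8/3) = 1/(238433/3) = 3/238433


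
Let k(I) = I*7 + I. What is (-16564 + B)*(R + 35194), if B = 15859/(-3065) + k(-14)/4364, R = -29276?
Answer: -327892684617982/3343915 ≈ -9.8057e+7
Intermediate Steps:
k(I) = 8*I (k(I) = 7*I + I = 8*I)
B = -17387989/3343915 (B = 15859/(-3065) + (8*(-14))/4364 = 15859*(-1/3065) - 112*1/4364 = -15859/3065 - 28/1091 = -17387989/3343915 ≈ -5.1999)
(-16564 + B)*(R + 35194) = (-16564 - 17387989/3343915)*(-29276 + 35194) = -55405996049/3343915*5918 = -327892684617982/3343915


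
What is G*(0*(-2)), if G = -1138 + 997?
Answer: 0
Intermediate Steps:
G = -141
G*(0*(-2)) = -0*(-2) = -141*0 = 0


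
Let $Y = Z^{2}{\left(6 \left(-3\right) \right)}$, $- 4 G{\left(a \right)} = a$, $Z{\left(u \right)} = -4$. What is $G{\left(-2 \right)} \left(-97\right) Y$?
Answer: $-776$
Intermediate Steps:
$G{\left(a \right)} = - \frac{a}{4}$
$Y = 16$ ($Y = \left(-4\right)^{2} = 16$)
$G{\left(-2 \right)} \left(-97\right) Y = \left(- \frac{1}{4}\right) \left(-2\right) \left(-97\right) 16 = \frac{1}{2} \left(-97\right) 16 = \left(- \frac{97}{2}\right) 16 = -776$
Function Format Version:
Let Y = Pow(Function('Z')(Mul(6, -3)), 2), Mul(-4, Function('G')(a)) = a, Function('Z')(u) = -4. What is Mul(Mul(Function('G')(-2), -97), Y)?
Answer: -776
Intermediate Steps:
Function('G')(a) = Mul(Rational(-1, 4), a)
Y = 16 (Y = Pow(-4, 2) = 16)
Mul(Mul(Function('G')(-2), -97), Y) = Mul(Mul(Mul(Rational(-1, 4), -2), -97), 16) = Mul(Mul(Rational(1, 2), -97), 16) = Mul(Rational(-97, 2), 16) = -776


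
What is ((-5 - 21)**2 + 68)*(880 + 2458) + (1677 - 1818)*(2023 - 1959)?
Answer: 2474448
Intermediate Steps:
((-5 - 21)**2 + 68)*(880 + 2458) + (1677 - 1818)*(2023 - 1959) = ((-26)**2 + 68)*3338 - 141*64 = (676 + 68)*3338 - 9024 = 744*3338 - 9024 = 2483472 - 9024 = 2474448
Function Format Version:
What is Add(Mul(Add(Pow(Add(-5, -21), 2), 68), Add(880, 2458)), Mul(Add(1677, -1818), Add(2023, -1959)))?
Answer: 2474448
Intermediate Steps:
Add(Mul(Add(Pow(Add(-5, -21), 2), 68), Add(880, 2458)), Mul(Add(1677, -1818), Add(2023, -1959))) = Add(Mul(Add(Pow(-26, 2), 68), 3338), Mul(-141, 64)) = Add(Mul(Add(676, 68), 3338), -9024) = Add(Mul(744, 3338), -9024) = Add(2483472, -9024) = 2474448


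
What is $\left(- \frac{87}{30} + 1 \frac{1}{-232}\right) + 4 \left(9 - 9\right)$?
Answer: $- \frac{3369}{1160} \approx -2.9043$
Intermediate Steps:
$\left(- \frac{87}{30} + 1 \frac{1}{-232}\right) + 4 \left(9 - 9\right) = \left(\left(-87\right) \frac{1}{30} + 1 \left(- \frac{1}{232}\right)\right) + 4 \cdot 0 = \left(- \frac{29}{10} - \frac{1}{232}\right) + 0 = - \frac{3369}{1160} + 0 = - \frac{3369}{1160}$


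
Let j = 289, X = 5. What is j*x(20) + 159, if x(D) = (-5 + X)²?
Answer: 159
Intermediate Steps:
x(D) = 0 (x(D) = (-5 + 5)² = 0² = 0)
j*x(20) + 159 = 289*0 + 159 = 0 + 159 = 159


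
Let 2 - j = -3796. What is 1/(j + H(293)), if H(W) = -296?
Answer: 1/3502 ≈ 0.00028555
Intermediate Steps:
j = 3798 (j = 2 - 1*(-3796) = 2 + 3796 = 3798)
1/(j + H(293)) = 1/(3798 - 296) = 1/3502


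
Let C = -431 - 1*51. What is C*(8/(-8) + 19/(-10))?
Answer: 6989/5 ≈ 1397.8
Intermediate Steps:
C = -482 (C = -431 - 51 = -482)
C*(8/(-8) + 19/(-10)) = -482*(8/(-8) + 19/(-10)) = -482*(8*(-1/8) + 19*(-1/10)) = -482*(-1 - 19/10) = -482*(-29/10) = 6989/5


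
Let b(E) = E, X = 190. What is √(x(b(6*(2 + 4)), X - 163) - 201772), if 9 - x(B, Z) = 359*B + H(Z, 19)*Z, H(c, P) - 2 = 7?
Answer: I*√214930 ≈ 463.61*I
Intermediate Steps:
H(c, P) = 9 (H(c, P) = 2 + 7 = 9)
x(B, Z) = 9 - 359*B - 9*Z (x(B, Z) = 9 - (359*B + 9*Z) = 9 - (9*Z + 359*B) = 9 + (-359*B - 9*Z) = 9 - 359*B - 9*Z)
√(x(b(6*(2 + 4)), X - 163) - 201772) = √((9 - 2154*(2 + 4) - 9*(190 - 163)) - 201772) = √((9 - 2154*6 - 9*27) - 201772) = √((9 - 359*36 - 243) - 201772) = √((9 - 12924 - 243) - 201772) = √(-13158 - 201772) = √(-214930) = I*√214930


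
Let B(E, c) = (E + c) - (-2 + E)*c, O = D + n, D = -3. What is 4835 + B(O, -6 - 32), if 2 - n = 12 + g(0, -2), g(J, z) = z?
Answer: 4292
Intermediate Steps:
n = -8 (n = 2 - (12 - 2) = 2 - 1*10 = 2 - 10 = -8)
O = -11 (O = -3 - 8 = -11)
B(E, c) = E + c - c*(-2 + E) (B(E, c) = (E + c) - c*(-2 + E) = E + c - c*(-2 + E))
4835 + B(O, -6 - 32) = 4835 + (-11 + 3*(-6 - 32) - 1*(-11)*(-6 - 32)) = 4835 + (-11 + 3*(-38) - 1*(-11)*(-38)) = 4835 + (-11 - 114 - 418) = 4835 - 543 = 4292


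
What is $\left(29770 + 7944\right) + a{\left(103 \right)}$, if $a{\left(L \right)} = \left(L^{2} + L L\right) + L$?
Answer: $59035$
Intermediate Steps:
$a{\left(L \right)} = L + 2 L^{2}$ ($a{\left(L \right)} = \left(L^{2} + L^{2}\right) + L = 2 L^{2} + L = L + 2 L^{2}$)
$\left(29770 + 7944\right) + a{\left(103 \right)} = \left(29770 + 7944\right) + 103 \left(1 + 2 \cdot 103\right) = 37714 + 103 \left(1 + 206\right) = 37714 + 103 \cdot 207 = 37714 + 21321 = 59035$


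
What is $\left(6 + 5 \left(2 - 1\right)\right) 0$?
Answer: $0$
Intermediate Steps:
$\left(6 + 5 \left(2 - 1\right)\right) 0 = \left(6 + 5 \cdot 1\right) 0 = \left(6 + 5\right) 0 = 11 \cdot 0 = 0$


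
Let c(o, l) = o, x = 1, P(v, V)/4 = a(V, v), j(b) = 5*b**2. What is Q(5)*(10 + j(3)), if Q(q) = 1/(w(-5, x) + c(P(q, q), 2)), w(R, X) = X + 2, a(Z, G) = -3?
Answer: -55/9 ≈ -6.1111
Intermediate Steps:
P(v, V) = -12 (P(v, V) = 4*(-3) = -12)
w(R, X) = 2 + X
Q(q) = -1/9 (Q(q) = 1/((2 + 1) - 12) = 1/(3 - 12) = 1/(-9) = -1/9)
Q(5)*(10 + j(3)) = -(10 + 5*3**2)/9 = -(10 + 5*9)/9 = -(10 + 45)/9 = -1/9*55 = -55/9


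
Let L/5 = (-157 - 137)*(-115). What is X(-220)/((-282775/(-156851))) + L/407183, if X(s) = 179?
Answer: 1640000997851/16448738975 ≈ 99.704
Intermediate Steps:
L = 169050 (L = 5*((-157 - 137)*(-115)) = 5*(-294*(-115)) = 5*33810 = 169050)
X(-220)/((-282775/(-156851))) + L/407183 = 179/((-282775/(-156851))) + 169050/407183 = 179/((-282775*(-1/156851))) + 169050*(1/407183) = 179/(282775/156851) + 24150/58169 = 179*(156851/282775) + 24150/58169 = 28076329/282775 + 24150/58169 = 1640000997851/16448738975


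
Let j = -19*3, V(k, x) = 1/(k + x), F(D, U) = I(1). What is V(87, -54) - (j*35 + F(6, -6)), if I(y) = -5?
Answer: 66001/33 ≈ 2000.0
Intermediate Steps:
F(D, U) = -5
j = -57
V(87, -54) - (j*35 + F(6, -6)) = 1/(87 - 54) - (-57*35 - 5) = 1/33 - (-1995 - 5) = 1/33 - 1*(-2000) = 1/33 + 2000 = 66001/33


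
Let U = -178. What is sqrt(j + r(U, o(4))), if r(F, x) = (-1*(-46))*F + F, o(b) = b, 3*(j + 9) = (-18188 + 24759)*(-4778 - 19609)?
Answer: I*sqrt(53424034) ≈ 7309.2*I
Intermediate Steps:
j = -53415668 (j = -9 + ((-18188 + 24759)*(-4778 - 19609))/3 = -9 + (6571*(-24387))/3 = -9 + (1/3)*(-160246977) = -9 - 53415659 = -53415668)
r(F, x) = 47*F (r(F, x) = 46*F + F = 47*F)
sqrt(j + r(U, o(4))) = sqrt(-53415668 + 47*(-178)) = sqrt(-53415668 - 8366) = sqrt(-53424034) = I*sqrt(53424034)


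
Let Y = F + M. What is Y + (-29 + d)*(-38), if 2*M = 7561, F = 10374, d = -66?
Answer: 35529/2 ≈ 17765.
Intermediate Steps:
M = 7561/2 (M = (1/2)*7561 = 7561/2 ≈ 3780.5)
Y = 28309/2 (Y = 10374 + 7561/2 = 28309/2 ≈ 14155.)
Y + (-29 + d)*(-38) = 28309/2 + (-29 - 66)*(-38) = 28309/2 - 95*(-38) = 28309/2 + 3610 = 35529/2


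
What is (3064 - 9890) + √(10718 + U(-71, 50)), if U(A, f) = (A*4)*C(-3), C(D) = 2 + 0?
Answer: -6826 + 5*√406 ≈ -6725.3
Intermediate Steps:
C(D) = 2
U(A, f) = 8*A (U(A, f) = (A*4)*2 = (4*A)*2 = 8*A)
(3064 - 9890) + √(10718 + U(-71, 50)) = (3064 - 9890) + √(10718 + 8*(-71)) = -6826 + √(10718 - 568) = -6826 + √10150 = -6826 + 5*√406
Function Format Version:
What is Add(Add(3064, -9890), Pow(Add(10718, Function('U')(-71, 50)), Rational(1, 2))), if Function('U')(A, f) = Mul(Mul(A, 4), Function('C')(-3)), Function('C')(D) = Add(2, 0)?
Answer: Add(-6826, Mul(5, Pow(406, Rational(1, 2)))) ≈ -6725.3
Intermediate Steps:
Function('C')(D) = 2
Function('U')(A, f) = Mul(8, A) (Function('U')(A, f) = Mul(Mul(A, 4), 2) = Mul(Mul(4, A), 2) = Mul(8, A))
Add(Add(3064, -9890), Pow(Add(10718, Function('U')(-71, 50)), Rational(1, 2))) = Add(Add(3064, -9890), Pow(Add(10718, Mul(8, -71)), Rational(1, 2))) = Add(-6826, Pow(Add(10718, -568), Rational(1, 2))) = Add(-6826, Pow(10150, Rational(1, 2))) = Add(-6826, Mul(5, Pow(406, Rational(1, 2))))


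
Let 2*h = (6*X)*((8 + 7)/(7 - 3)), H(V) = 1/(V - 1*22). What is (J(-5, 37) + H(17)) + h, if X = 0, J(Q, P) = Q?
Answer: -26/5 ≈ -5.2000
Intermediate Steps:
H(V) = 1/(-22 + V) (H(V) = 1/(V - 22) = 1/(-22 + V))
h = 0 (h = ((6*0)*((8 + 7)/(7 - 3)))/2 = (0*(15/4))/2 = (½)*0 = 0)
(J(-5, 37) + H(17)) + h = (-5 + 1/(-22 + 17)) + 0 = (-5 + 1/(-5)) + 0 = (-5 - ⅕) + 0 = -26/5 + 0 = -26/5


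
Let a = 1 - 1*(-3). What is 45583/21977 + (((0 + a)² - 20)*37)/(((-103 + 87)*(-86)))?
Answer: 14867403/7560088 ≈ 1.9666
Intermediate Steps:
a = 4 (a = 1 + 3 = 4)
45583/21977 + (((0 + a)² - 20)*37)/(((-103 + 87)*(-86))) = 45583/21977 + (((0 + 4)² - 20)*37)/(((-103 + 87)*(-86))) = 45583*(1/21977) + ((4² - 20)*37)/((-16*(-86))) = 45583/21977 + ((16 - 20)*37)/1376 = 45583/21977 - 4*37*(1/1376) = 45583/21977 - 148*1/1376 = 45583/21977 - 37/344 = 14867403/7560088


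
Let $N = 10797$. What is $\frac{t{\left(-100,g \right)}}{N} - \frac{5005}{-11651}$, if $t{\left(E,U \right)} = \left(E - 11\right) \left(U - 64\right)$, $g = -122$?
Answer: $\frac{1609757}{687409} \approx 2.3418$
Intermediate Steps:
$t{\left(E,U \right)} = \left(-64 + U\right) \left(-11 + E\right)$ ($t{\left(E,U \right)} = \left(-11 + E\right) \left(-64 + U\right) = \left(-64 + U\right) \left(-11 + E\right)$)
$\frac{t{\left(-100,g \right)}}{N} - \frac{5005}{-11651} = \frac{704 - -6400 - -1342 - -12200}{10797} - \frac{5005}{-11651} = \left(704 + 6400 + 1342 + 12200\right) \frac{1}{10797} - - \frac{5005}{11651} = 20646 \cdot \frac{1}{10797} + \frac{5005}{11651} = \frac{6882}{3599} + \frac{5005}{11651} = \frac{1609757}{687409}$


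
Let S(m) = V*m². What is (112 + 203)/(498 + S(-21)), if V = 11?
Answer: 105/1783 ≈ 0.058890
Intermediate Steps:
S(m) = 11*m²
(112 + 203)/(498 + S(-21)) = (112 + 203)/(498 + 11*(-21)²) = 315/(498 + 11*441) = 315/(498 + 4851) = 315/5349 = 315*(1/5349) = 105/1783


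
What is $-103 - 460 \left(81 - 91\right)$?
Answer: $4497$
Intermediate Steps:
$-103 - 460 \left(81 - 91\right) = -103 - -4600 = -103 + 4600 = 4497$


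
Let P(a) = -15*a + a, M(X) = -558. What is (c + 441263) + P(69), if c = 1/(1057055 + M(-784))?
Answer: 465172459610/1056497 ≈ 4.4030e+5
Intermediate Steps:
P(a) = -14*a
c = 1/1056497 (c = 1/(1057055 - 558) = 1/1056497 ≈ 9.4652e-7)
(c + 441263) + P(69) = (1/1056497 + 441263) - 14*69 = 466193035712/1056497 - 966 = 465172459610/1056497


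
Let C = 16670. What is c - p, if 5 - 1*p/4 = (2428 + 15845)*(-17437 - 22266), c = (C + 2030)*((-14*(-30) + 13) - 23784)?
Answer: -3338635396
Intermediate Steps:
c = -436663700 (c = (16670 + 2030)*((-14*(-30) + 13) - 23784) = 18700*((420 + 13) - 23784) = 18700*(433 - 23784) = 18700*(-23351) = -436663700)
p = 2901971696 (p = 20 - 4*(2428 + 15845)*(-17437 - 22266) = 20 - 73092*(-39703) = 20 - 4*(-725492919) = 20 + 2901971676 = 2901971696)
c - p = -436663700 - 1*2901971696 = -436663700 - 2901971696 = -3338635396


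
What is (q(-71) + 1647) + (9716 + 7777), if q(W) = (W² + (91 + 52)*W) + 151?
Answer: 14179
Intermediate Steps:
q(W) = 151 + W² + 143*W (q(W) = (W² + 143*W) + 151 = 151 + W² + 143*W)
(q(-71) + 1647) + (9716 + 7777) = ((151 + (-71)² + 143*(-71)) + 1647) + (9716 + 7777) = ((151 + 5041 - 10153) + 1647) + 17493 = (-4961 + 1647) + 17493 = -3314 + 17493 = 14179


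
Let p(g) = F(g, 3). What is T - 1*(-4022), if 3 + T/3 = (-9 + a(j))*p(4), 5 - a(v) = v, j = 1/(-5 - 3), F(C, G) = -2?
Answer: 16145/4 ≈ 4036.3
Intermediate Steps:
j = -⅛ (j = 1/(-8) = -⅛ ≈ -0.12500)
a(v) = 5 - v
p(g) = -2
T = 57/4 (T = -9 + 3*((-9 + (5 - 1*(-⅛)))*(-2)) = -9 + 3*((-9 + (5 + ⅛))*(-2)) = -9 + 3*((-9 + 41/8)*(-2)) = -9 + 3*(-31/8*(-2)) = -9 + 3*(31/4) = -9 + 93/4 = 57/4 ≈ 14.250)
T - 1*(-4022) = 57/4 - 1*(-4022) = 57/4 + 4022 = 16145/4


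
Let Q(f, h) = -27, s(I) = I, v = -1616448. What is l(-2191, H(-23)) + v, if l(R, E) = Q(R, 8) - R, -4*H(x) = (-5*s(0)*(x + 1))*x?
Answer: -1614284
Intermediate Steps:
H(x) = 0 (H(x) = -(-0*(x + 1))*x/4 = -(-0*(1 + x))*x/4 = -(-5*0)*x/4 = -0*x = -¼*0 = 0)
l(R, E) = -27 - R
l(-2191, H(-23)) + v = (-27 - 1*(-2191)) - 1616448 = (-27 + 2191) - 1616448 = 2164 - 1616448 = -1614284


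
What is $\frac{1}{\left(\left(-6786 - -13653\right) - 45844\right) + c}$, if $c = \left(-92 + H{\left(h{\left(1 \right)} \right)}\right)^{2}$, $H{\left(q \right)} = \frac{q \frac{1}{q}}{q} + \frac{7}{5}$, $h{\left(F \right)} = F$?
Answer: $- \frac{25}{773721} \approx -3.2311 \cdot 10^{-5}$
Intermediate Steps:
$H{\left(q \right)} = \frac{7}{5} + \frac{1}{q}$ ($H{\left(q \right)} = 1 \frac{1}{q} + 7 \cdot \frac{1}{5} = \frac{1}{q} + \frac{7}{5} = \frac{7}{5} + \frac{1}{q}$)
$c = \frac{200704}{25}$ ($c = \left(-92 + \left(\frac{7}{5} + 1^{-1}\right)\right)^{2} = \left(-92 + \left(\frac{7}{5} + 1\right)\right)^{2} = \left(-92 + \frac{12}{5}\right)^{2} = \left(- \frac{448}{5}\right)^{2} = \frac{200704}{25} \approx 8028.2$)
$\frac{1}{\left(\left(-6786 - -13653\right) - 45844\right) + c} = \frac{1}{\left(\left(-6786 - -13653\right) - 45844\right) + \frac{200704}{25}} = \frac{1}{\left(\left(-6786 + 13653\right) - 45844\right) + \frac{200704}{25}} = \frac{1}{\left(6867 - 45844\right) + \frac{200704}{25}} = \frac{1}{-38977 + \frac{200704}{25}} = \frac{1}{- \frac{773721}{25}} = - \frac{25}{773721}$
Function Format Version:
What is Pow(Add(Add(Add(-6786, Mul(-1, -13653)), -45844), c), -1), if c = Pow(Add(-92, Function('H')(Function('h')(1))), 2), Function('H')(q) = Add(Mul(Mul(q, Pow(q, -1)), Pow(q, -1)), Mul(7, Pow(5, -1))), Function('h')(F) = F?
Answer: Rational(-25, 773721) ≈ -3.2311e-5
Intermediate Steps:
Function('H')(q) = Add(Rational(7, 5), Pow(q, -1)) (Function('H')(q) = Add(Mul(1, Pow(q, -1)), Mul(7, Rational(1, 5))) = Add(Pow(q, -1), Rational(7, 5)) = Add(Rational(7, 5), Pow(q, -1)))
c = Rational(200704, 25) (c = Pow(Add(-92, Add(Rational(7, 5), Pow(1, -1))), 2) = Pow(Add(-92, Add(Rational(7, 5), 1)), 2) = Pow(Add(-92, Rational(12, 5)), 2) = Pow(Rational(-448, 5), 2) = Rational(200704, 25) ≈ 8028.2)
Pow(Add(Add(Add(-6786, Mul(-1, -13653)), -45844), c), -1) = Pow(Add(Add(Add(-6786, Mul(-1, -13653)), -45844), Rational(200704, 25)), -1) = Pow(Add(Add(Add(-6786, 13653), -45844), Rational(200704, 25)), -1) = Pow(Add(Add(6867, -45844), Rational(200704, 25)), -1) = Pow(Add(-38977, Rational(200704, 25)), -1) = Pow(Rational(-773721, 25), -1) = Rational(-25, 773721)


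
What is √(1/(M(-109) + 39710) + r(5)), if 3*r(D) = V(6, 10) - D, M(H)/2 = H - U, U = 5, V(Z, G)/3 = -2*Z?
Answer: I*√191735528514/118446 ≈ 3.6968*I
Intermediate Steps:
V(Z, G) = -6*Z (V(Z, G) = 3*(-2*Z) = -6*Z)
M(H) = -10 + 2*H (M(H) = 2*(H - 1*5) = 2*(H - 5) = 2*(-5 + H) = -10 + 2*H)
r(D) = -12 - D/3 (r(D) = (-6*6 - D)/3 = (-36 - D)/3 = -12 - D/3)
√(1/(M(-109) + 39710) + r(5)) = √(1/((-10 + 2*(-109)) + 39710) + (-12 - ⅓*5)) = √(1/((-10 - 218) + 39710) + (-12 - 5/3)) = √(1/(-228 + 39710) - 41/3) = √(1/39482 - 41/3) = √(-1618759/118446) = I*√191735528514/118446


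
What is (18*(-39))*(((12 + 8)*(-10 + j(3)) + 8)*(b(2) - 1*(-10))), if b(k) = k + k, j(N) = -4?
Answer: 2673216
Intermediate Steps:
b(k) = 2*k
(18*(-39))*(((12 + 8)*(-10 + j(3)) + 8)*(b(2) - 1*(-10))) = (18*(-39))*(((12 + 8)*(-10 - 4) + 8)*(2*2 - 1*(-10))) = -702*(20*(-14) + 8)*(4 + 10) = -702*(-280 + 8)*14 = -(-190944)*14 = -702*(-3808) = 2673216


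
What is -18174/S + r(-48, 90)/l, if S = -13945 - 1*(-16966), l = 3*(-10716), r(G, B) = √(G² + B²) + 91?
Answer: -10260365/1703844 ≈ -6.0219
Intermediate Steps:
r(G, B) = 91 + √(B² + G²) (r(G, B) = √(B² + G²) + 91 = 91 + √(B² + G²))
l = -32148
S = 3021 (S = -13945 + 16966 = 3021)
-18174/S + r(-48, 90)/l = -18174/3021 + (91 + √(90² + (-48)²))/(-32148) = -18174*1/3021 + (91 + √(8100 + 2304))*(-1/32148) = -6058/1007 + (91 + √10404)*(-1/32148) = -6058/1007 + (91 + 102)*(-1/32148) = -6058/1007 + 193*(-1/32148) = -6058/1007 - 193/32148 = -10260365/1703844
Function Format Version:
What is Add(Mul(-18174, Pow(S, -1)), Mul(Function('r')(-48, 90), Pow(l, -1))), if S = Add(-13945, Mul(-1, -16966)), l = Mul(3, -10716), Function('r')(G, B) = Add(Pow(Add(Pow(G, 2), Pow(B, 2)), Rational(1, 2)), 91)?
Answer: Rational(-10260365, 1703844) ≈ -6.0219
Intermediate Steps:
Function('r')(G, B) = Add(91, Pow(Add(Pow(B, 2), Pow(G, 2)), Rational(1, 2))) (Function('r')(G, B) = Add(Pow(Add(Pow(B, 2), Pow(G, 2)), Rational(1, 2)), 91) = Add(91, Pow(Add(Pow(B, 2), Pow(G, 2)), Rational(1, 2))))
l = -32148
S = 3021 (S = Add(-13945, 16966) = 3021)
Add(Mul(-18174, Pow(S, -1)), Mul(Function('r')(-48, 90), Pow(l, -1))) = Add(Mul(-18174, Pow(3021, -1)), Mul(Add(91, Pow(Add(Pow(90, 2), Pow(-48, 2)), Rational(1, 2))), Pow(-32148, -1))) = Add(Mul(-18174, Rational(1, 3021)), Mul(Add(91, Pow(Add(8100, 2304), Rational(1, 2))), Rational(-1, 32148))) = Add(Rational(-6058, 1007), Mul(Add(91, Pow(10404, Rational(1, 2))), Rational(-1, 32148))) = Add(Rational(-6058, 1007), Mul(Add(91, 102), Rational(-1, 32148))) = Add(Rational(-6058, 1007), Mul(193, Rational(-1, 32148))) = Add(Rational(-6058, 1007), Rational(-193, 32148)) = Rational(-10260365, 1703844)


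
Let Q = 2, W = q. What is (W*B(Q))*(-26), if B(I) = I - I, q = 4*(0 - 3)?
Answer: 0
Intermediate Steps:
q = -12 (q = 4*(-3) = -12)
W = -12
B(I) = 0
(W*B(Q))*(-26) = -12*0*(-26) = 0*(-26) = 0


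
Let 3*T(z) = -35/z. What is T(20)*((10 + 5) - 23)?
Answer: 14/3 ≈ 4.6667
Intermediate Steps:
T(z) = -35/(3*z) (T(z) = (-35/z)/3 = -35/(3*z))
T(20)*((10 + 5) - 23) = (-35/3/20)*((10 + 5) - 23) = (-35/3*1/20)*(15 - 23) = -7/12*(-8) = 14/3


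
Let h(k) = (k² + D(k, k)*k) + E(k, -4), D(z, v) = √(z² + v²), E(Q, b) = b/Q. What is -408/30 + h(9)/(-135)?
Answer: -17249/1215 - 3*√2/5 ≈ -15.045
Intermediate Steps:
D(z, v) = √(v² + z²)
h(k) = k² - 4/k + k*√2*√(k²) (h(k) = (k² + √(k² + k²)*k) - 4/k = (k² + √(2*k²)*k) - 4/k = (k² + (√2*√(k²))*k) - 4/k = (k² + k*√2*√(k²)) - 4/k = k² - 4/k + k*√2*√(k²))
-408/30 + h(9)/(-135) = -408/30 + ((-4 + 9²*(9 + √2*√(9²)))/9)/(-135) = -408*1/30 + ((-4 + 81*(9 + √2*√81))/9)*(-1/135) = -68/5 + ((-4 + 81*(9 + √2*9))/9)*(-1/135) = -68/5 + ((-4 + 81*(9 + 9*√2))/9)*(-1/135) = -68/5 + ((-4 + (729 + 729*√2))/9)*(-1/135) = -68/5 + ((725 + 729*√2)/9)*(-1/135) = -68/5 + (725/9 + 81*√2)*(-1/135) = -68/5 + (-145/243 - 3*√2/5) = -17249/1215 - 3*√2/5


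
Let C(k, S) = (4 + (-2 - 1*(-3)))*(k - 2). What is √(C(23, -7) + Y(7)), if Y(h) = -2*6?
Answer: √93 ≈ 9.6436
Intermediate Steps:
C(k, S) = -10 + 5*k (C(k, S) = (4 + (-2 + 3))*(-2 + k) = (4 + 1)*(-2 + k) = 5*(-2 + k) = -10 + 5*k)
Y(h) = -12
√(C(23, -7) + Y(7)) = √((-10 + 5*23) - 12) = √((-10 + 115) - 12) = √(105 - 12) = √93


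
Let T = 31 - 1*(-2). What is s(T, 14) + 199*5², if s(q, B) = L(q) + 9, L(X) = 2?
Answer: 4986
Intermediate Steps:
T = 33 (T = 31 + 2 = 33)
s(q, B) = 11 (s(q, B) = 2 + 9 = 11)
s(T, 14) + 199*5² = 11 + 199*5² = 11 + 199*25 = 11 + 4975 = 4986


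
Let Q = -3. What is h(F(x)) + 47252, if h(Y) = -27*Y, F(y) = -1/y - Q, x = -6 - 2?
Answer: 377341/8 ≈ 47168.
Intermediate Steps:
x = -8
F(y) = 3 - 1/y (F(y) = -1/y - 1*(-3) = -1/y + 3 = 3 - 1/y)
h(F(x)) + 47252 = -27*(3 - 1/(-8)) + 47252 = -27*(3 - 1*(-⅛)) + 47252 = -27*(3 + ⅛) + 47252 = -27*25/8 + 47252 = -675/8 + 47252 = 377341/8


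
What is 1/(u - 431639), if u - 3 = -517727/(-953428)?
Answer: -136204/58790475783 ≈ -2.3168e-6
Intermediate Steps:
u = 482573/136204 (u = 3 - 517727/(-953428) = 3 - 517727*(-1/953428) = 3 + 73961/136204 = 482573/136204 ≈ 3.5430)
1/(u - 431639) = 1/(482573/136204 - 431639) = 1/(-58790475783/136204) = -136204/58790475783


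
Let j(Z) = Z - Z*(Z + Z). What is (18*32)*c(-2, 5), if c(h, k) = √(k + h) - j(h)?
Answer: 5760 + 576*√3 ≈ 6757.7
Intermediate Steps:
j(Z) = Z - 2*Z² (j(Z) = Z - Z*2*Z = Z - 2*Z²)
c(h, k) = √(h + k) - h*(1 - 2*h) (c(h, k) = √(k + h) - h*(1 - 2*h) = √(h + k) - h*(1 - 2*h))
(18*32)*c(-2, 5) = (18*32)*(√(-2 + 5) - 2*(-1 + 2*(-2))) = 576*(√3 - 2*(-1 - 4)) = 576*(√3 - 2*(-5)) = 576*(√3 + 10) = 576*(10 + √3) = 5760 + 576*√3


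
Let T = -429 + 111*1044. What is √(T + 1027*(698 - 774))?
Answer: √37403 ≈ 193.40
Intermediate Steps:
T = 115455 (T = -429 + 115884 = 115455)
√(T + 1027*(698 - 774)) = √(115455 + 1027*(698 - 774)) = √(115455 + 1027*(-76)) = √(115455 - 78052) = √37403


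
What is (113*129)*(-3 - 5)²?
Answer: 932928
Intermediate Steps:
(113*129)*(-3 - 5)² = 14577*(-8)² = 14577*64 = 932928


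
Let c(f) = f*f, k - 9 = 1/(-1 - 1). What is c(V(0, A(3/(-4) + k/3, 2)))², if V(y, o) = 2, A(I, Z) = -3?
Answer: 16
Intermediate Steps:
k = 17/2 (k = 9 + 1/(-1 - 1) = 9 + 1/(-2) = 9 - ½ = 17/2 ≈ 8.5000)
c(f) = f²
c(V(0, A(3/(-4) + k/3, 2)))² = (2²)² = 4² = 16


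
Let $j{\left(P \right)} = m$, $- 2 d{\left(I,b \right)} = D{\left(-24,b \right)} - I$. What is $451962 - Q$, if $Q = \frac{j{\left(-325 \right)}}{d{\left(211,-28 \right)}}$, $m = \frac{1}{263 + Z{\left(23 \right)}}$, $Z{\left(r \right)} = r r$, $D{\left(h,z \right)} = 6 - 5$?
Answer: $\frac{37585159919}{83160} \approx 4.5196 \cdot 10^{5}$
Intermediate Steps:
$D{\left(h,z \right)} = 1$ ($D{\left(h,z \right)} = 6 - 5 = 1$)
$Z{\left(r \right)} = r^{2}$
$d{\left(I,b \right)} = - \frac{1}{2} + \frac{I}{2}$ ($d{\left(I,b \right)} = - \frac{1 - I}{2} = - \frac{1}{2} + \frac{I}{2}$)
$m = \frac{1}{792}$ ($m = \frac{1}{263 + 23^{2}} = \frac{1}{263 + 529} = \frac{1}{792} \approx 0.0012626$)
$j{\left(P \right)} = \frac{1}{792}$
$Q = \frac{1}{83160}$ ($Q = \frac{1}{792 \left(- \frac{1}{2} + \frac{1}{2} \cdot 211\right)} = \frac{1}{792 \left(- \frac{1}{2} + \frac{211}{2}\right)} = \frac{1}{792 \cdot 105} = \frac{1}{792} \cdot \frac{1}{105} = \frac{1}{83160} \approx 1.2025 \cdot 10^{-5}$)
$451962 - Q = 451962 - \frac{1}{83160} = \frac{37585159919}{83160}$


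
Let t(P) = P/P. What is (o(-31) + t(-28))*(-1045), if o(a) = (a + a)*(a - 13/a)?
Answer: -1982365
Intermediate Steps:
t(P) = 1
o(a) = 2*a*(a - 13/a) (o(a) = (2*a)*(a - 13/a) = 2*a*(a - 13/a))
(o(-31) + t(-28))*(-1045) = ((-26 + 2*(-31)²) + 1)*(-1045) = ((-26 + 2*961) + 1)*(-1045) = ((-26 + 1922) + 1)*(-1045) = (1896 + 1)*(-1045) = 1897*(-1045) = -1982365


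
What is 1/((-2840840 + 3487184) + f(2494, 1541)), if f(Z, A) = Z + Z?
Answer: 1/651332 ≈ 1.5353e-6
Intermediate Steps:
f(Z, A) = 2*Z
1/((-2840840 + 3487184) + f(2494, 1541)) = 1/((-2840840 + 3487184) + 2*2494) = 1/(646344 + 4988) = 1/651332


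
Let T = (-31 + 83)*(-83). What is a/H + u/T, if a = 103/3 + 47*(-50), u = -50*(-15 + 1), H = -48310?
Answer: -17866937/156379470 ≈ -0.11425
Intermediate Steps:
T = -4316 (T = 52*(-83) = -4316)
u = 700 (u = -50*(-14) = 700)
a = -6947/3 (a = 103*(1/3) - 2350 = 103/3 - 2350 = -6947/3 ≈ -2315.7)
a/H + u/T = -6947/3/(-48310) + 700/(-4316) = -6947/3*(-1/48310) + 700*(-1/4316) = 6947/144930 - 175/1079 = -17866937/156379470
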